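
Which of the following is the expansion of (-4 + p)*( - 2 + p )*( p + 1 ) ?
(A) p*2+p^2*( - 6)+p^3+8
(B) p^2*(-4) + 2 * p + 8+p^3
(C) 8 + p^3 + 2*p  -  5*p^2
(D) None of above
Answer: C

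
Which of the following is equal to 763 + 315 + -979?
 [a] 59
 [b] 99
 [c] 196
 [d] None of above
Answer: b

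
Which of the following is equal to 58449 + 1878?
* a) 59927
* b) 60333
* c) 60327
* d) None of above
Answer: c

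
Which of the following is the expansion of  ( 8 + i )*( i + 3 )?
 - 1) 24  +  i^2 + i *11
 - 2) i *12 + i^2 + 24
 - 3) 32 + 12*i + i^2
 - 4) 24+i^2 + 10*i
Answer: 1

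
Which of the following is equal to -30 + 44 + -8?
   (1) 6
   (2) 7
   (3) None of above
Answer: 1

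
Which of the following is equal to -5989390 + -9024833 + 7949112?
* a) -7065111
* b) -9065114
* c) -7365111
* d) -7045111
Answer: a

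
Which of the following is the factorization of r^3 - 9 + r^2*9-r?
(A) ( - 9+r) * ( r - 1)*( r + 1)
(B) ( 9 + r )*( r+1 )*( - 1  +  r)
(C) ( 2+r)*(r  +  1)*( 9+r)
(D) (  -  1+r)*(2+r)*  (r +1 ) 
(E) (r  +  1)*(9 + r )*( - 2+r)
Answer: B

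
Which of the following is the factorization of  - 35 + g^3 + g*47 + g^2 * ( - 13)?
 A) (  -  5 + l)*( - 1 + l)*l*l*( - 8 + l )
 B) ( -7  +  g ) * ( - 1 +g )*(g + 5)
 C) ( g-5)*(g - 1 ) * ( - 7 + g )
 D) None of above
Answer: C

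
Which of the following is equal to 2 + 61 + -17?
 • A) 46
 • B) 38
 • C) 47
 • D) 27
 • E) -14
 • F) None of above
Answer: A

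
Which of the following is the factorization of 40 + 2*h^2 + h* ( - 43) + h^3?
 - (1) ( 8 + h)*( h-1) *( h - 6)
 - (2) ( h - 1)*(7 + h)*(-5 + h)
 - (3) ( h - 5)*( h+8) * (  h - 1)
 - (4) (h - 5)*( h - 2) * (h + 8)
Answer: 3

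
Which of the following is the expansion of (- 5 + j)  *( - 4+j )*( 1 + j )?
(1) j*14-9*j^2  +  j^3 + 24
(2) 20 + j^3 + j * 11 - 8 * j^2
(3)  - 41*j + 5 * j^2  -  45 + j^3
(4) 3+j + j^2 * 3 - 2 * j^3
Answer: 2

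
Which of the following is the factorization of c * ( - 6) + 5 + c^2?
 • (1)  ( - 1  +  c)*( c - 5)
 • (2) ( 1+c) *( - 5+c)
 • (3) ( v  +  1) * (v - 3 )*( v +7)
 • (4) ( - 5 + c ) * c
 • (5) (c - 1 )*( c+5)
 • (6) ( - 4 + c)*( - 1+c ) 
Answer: 1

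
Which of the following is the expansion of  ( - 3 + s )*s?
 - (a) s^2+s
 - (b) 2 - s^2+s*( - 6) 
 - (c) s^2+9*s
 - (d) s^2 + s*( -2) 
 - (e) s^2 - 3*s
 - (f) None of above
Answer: e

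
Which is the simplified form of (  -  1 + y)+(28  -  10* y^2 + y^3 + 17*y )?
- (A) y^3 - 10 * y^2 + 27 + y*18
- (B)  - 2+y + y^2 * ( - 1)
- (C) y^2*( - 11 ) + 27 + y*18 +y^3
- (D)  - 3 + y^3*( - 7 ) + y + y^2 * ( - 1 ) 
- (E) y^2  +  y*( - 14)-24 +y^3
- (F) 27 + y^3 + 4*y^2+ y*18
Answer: A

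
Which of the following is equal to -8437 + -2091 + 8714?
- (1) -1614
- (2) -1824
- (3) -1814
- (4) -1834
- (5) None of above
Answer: 3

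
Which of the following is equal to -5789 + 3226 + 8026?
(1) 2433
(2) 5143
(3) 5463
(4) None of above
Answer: 3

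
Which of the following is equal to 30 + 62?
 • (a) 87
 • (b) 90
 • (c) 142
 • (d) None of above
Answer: d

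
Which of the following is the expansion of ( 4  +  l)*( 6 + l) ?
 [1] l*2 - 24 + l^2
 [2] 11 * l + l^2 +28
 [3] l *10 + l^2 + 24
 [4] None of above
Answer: 3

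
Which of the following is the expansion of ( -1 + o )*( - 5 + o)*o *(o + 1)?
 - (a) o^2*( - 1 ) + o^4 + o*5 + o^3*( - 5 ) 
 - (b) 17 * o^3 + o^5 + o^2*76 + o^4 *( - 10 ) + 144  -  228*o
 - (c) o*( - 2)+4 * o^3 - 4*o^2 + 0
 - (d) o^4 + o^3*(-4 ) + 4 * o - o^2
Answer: a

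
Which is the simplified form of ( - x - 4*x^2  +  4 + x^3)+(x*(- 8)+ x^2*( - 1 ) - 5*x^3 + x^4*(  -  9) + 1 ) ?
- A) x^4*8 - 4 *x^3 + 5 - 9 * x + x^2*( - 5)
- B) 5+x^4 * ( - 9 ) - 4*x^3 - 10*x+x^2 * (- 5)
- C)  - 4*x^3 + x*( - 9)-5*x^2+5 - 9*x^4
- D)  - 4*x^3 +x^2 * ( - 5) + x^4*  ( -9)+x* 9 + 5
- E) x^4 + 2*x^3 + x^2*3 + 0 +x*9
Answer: C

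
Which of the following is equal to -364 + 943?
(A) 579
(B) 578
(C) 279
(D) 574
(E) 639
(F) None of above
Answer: A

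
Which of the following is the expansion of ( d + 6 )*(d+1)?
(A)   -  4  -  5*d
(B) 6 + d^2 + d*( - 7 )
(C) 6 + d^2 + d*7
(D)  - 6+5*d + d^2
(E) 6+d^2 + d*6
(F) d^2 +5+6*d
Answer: C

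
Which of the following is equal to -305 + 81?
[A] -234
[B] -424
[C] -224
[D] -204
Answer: C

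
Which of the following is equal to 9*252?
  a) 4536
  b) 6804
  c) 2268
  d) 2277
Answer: c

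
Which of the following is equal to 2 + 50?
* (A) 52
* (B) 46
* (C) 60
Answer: A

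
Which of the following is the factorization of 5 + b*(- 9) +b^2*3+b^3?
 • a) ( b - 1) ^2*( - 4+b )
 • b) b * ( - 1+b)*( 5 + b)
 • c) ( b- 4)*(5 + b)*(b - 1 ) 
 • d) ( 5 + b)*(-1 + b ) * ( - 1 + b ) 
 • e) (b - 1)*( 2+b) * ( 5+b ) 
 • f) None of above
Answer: d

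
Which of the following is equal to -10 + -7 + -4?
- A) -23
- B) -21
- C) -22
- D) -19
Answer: B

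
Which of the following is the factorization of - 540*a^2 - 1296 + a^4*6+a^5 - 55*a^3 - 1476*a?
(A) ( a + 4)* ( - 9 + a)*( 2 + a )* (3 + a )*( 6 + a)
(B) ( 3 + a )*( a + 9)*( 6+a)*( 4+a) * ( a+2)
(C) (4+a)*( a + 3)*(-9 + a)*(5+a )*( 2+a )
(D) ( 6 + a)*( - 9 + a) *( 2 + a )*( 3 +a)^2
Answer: A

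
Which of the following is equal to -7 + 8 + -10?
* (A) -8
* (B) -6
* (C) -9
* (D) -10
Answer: C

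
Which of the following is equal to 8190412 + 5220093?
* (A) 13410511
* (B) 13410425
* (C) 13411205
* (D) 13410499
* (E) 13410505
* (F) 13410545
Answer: E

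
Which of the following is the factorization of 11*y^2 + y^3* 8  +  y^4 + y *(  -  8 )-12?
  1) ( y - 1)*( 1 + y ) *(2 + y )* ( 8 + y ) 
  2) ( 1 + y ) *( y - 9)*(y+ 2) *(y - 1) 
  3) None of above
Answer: 3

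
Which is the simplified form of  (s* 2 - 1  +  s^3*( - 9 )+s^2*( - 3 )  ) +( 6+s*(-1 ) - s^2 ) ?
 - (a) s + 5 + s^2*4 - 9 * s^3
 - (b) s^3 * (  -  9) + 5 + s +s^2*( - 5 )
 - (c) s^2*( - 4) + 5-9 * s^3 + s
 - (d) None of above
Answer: c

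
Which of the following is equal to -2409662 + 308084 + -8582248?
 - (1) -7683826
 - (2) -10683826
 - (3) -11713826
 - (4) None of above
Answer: 2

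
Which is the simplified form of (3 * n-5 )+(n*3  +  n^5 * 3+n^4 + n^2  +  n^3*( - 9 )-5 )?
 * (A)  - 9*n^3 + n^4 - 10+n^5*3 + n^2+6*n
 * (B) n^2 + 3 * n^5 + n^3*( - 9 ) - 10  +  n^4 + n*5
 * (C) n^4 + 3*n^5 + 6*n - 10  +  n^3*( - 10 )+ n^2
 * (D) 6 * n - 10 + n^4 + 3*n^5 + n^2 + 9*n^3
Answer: A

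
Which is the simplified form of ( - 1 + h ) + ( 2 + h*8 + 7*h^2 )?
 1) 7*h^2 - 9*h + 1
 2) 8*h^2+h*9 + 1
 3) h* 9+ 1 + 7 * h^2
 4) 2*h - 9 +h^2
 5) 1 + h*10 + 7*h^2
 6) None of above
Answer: 3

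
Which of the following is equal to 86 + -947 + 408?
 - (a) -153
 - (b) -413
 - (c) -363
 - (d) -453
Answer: d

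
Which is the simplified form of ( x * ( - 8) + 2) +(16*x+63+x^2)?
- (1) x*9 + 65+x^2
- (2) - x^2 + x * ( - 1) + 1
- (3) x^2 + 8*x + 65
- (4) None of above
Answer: 3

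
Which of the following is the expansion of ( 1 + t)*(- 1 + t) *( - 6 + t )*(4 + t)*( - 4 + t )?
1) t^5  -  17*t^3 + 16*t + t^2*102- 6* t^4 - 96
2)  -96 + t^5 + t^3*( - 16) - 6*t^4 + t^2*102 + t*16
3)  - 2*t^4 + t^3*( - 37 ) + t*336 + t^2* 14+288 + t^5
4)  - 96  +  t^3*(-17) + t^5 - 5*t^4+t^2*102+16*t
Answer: 1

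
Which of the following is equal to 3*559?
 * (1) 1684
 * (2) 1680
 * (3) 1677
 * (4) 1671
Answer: 3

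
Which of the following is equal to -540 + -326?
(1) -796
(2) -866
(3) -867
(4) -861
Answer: 2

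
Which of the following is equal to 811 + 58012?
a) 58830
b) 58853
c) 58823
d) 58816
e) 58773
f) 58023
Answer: c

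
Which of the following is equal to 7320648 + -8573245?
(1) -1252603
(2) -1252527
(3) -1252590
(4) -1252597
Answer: 4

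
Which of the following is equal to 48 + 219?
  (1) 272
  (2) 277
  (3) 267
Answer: 3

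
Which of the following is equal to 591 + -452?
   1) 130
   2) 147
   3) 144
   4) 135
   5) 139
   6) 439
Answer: 5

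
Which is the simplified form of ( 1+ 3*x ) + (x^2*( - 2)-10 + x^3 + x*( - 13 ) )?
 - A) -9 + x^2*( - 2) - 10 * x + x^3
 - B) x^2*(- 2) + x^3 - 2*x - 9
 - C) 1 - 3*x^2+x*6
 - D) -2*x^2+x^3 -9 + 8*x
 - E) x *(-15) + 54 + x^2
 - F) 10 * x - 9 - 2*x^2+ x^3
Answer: A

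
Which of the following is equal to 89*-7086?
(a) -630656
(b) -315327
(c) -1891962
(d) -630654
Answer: d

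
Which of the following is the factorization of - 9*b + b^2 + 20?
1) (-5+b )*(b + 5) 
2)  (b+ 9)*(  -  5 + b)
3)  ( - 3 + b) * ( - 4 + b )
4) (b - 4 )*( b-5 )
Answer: 4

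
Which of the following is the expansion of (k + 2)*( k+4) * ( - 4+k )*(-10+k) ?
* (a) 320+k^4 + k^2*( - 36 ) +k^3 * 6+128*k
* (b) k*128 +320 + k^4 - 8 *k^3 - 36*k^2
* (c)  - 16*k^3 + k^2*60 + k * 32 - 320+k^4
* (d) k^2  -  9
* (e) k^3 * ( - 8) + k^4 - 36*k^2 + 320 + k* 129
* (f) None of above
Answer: b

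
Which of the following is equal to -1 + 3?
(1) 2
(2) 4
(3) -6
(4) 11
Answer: 1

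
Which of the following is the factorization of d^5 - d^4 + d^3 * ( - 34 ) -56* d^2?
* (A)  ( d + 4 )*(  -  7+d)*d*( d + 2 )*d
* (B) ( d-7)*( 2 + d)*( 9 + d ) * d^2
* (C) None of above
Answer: A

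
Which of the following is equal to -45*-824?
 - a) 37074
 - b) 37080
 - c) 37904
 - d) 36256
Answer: b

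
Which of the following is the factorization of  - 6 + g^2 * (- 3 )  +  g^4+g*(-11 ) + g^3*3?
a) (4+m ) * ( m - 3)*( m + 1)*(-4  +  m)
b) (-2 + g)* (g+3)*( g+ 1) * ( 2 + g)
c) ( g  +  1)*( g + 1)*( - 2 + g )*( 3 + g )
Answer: c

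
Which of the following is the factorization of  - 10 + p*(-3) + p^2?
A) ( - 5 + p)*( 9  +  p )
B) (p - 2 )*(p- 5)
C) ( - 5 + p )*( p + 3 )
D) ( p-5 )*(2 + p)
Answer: D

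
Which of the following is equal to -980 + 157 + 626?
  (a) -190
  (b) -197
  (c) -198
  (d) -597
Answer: b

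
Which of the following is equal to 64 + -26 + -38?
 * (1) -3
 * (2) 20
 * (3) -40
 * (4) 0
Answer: 4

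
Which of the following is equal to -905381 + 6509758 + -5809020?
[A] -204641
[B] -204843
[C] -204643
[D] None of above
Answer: C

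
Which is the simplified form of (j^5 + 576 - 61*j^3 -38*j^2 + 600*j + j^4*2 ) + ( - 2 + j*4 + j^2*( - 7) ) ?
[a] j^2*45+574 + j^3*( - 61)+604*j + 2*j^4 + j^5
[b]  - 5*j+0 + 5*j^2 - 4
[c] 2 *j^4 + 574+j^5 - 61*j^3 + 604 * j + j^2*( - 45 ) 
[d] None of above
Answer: c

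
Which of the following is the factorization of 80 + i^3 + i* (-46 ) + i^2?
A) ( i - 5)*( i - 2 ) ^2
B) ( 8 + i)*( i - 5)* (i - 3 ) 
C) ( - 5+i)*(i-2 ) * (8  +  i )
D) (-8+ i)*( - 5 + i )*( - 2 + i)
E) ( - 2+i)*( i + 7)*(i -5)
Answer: C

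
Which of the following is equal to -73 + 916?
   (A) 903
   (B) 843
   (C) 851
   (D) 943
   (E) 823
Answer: B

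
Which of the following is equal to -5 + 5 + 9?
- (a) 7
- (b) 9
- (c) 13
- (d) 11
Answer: b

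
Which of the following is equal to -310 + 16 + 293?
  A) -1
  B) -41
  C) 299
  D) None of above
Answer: A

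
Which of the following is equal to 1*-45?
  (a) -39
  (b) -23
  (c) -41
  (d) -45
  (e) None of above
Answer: d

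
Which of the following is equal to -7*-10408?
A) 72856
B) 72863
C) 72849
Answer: A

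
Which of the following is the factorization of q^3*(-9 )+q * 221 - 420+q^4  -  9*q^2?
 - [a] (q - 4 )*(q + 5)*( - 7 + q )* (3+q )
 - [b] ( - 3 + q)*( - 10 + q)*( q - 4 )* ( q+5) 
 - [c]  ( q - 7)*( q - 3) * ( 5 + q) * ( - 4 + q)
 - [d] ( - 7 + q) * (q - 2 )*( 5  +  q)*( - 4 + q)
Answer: c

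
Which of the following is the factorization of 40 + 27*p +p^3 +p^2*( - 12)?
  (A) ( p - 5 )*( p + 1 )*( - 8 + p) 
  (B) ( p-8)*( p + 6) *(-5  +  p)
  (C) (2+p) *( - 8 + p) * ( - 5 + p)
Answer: A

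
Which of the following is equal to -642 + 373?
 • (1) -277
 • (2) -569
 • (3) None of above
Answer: 3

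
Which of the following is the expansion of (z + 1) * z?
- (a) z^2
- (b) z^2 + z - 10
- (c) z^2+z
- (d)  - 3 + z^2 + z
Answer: c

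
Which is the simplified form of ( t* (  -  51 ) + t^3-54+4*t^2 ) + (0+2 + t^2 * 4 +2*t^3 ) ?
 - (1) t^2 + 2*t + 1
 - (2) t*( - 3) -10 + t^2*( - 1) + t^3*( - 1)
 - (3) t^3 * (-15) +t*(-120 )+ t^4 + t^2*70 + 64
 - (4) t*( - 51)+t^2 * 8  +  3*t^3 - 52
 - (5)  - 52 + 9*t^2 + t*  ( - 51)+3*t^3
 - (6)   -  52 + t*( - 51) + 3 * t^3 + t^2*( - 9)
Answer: 4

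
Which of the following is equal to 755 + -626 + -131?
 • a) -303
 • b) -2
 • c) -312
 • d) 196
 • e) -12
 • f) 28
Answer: b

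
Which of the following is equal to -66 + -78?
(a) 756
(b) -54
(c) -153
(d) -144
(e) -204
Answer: d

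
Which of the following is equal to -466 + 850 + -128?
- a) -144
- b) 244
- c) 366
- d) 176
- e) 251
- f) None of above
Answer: f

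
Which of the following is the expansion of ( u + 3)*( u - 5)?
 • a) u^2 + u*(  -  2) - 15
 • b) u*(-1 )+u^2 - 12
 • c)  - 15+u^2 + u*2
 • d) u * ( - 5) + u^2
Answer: a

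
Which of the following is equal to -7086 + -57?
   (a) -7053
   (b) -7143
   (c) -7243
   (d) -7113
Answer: b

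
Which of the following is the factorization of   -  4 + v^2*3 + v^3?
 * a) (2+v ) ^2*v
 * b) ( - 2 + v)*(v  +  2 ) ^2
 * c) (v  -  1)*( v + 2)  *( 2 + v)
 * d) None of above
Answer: c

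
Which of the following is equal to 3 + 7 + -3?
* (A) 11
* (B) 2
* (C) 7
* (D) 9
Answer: C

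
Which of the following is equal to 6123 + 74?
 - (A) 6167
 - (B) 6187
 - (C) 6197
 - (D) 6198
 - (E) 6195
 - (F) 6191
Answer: C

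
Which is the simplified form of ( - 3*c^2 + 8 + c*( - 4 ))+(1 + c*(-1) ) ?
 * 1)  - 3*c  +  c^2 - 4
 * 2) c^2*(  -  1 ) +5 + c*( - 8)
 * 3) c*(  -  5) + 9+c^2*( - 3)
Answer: 3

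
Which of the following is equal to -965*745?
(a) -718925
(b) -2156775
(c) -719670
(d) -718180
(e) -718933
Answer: a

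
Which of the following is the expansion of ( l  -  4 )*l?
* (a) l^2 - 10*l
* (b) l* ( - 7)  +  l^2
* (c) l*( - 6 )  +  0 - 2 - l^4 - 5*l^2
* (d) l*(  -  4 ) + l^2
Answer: d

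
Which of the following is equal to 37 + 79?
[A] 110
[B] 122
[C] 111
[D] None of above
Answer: D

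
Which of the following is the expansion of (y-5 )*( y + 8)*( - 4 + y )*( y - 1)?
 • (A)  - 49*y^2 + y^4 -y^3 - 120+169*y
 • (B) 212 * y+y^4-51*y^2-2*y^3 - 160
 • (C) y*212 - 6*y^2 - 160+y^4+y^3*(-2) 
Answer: B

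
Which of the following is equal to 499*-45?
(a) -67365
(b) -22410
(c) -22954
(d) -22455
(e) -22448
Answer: d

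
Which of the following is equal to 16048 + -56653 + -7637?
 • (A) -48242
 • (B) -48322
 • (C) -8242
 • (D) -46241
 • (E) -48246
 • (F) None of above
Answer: A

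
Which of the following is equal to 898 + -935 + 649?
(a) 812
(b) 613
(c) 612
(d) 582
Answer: c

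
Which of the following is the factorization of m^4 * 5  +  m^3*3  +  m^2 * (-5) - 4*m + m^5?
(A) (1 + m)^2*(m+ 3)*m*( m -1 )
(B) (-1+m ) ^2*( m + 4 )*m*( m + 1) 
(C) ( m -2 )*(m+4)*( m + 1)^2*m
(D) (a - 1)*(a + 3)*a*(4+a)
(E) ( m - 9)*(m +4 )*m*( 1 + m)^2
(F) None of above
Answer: F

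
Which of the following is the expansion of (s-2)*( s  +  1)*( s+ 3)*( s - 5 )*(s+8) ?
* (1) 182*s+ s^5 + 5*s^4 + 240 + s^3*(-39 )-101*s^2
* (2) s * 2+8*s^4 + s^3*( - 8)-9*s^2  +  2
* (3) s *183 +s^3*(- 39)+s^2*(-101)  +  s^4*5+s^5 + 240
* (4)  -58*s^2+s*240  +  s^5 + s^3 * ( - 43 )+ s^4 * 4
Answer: 1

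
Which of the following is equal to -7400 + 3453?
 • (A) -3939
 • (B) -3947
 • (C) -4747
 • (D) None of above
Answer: B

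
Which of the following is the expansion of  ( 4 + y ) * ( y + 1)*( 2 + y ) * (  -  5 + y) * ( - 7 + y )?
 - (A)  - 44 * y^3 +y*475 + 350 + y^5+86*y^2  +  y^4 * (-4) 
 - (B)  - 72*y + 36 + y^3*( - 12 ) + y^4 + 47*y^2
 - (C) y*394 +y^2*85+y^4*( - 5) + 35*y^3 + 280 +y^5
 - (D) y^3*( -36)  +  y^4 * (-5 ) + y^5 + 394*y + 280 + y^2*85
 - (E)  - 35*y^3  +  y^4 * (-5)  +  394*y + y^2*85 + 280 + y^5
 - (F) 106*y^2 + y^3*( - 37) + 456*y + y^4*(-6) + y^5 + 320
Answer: E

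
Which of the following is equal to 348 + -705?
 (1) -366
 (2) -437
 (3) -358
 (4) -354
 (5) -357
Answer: 5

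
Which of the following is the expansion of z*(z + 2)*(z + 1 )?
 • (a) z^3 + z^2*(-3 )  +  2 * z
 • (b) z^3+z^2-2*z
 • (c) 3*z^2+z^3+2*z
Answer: c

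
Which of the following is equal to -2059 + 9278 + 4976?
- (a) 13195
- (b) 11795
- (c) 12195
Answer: c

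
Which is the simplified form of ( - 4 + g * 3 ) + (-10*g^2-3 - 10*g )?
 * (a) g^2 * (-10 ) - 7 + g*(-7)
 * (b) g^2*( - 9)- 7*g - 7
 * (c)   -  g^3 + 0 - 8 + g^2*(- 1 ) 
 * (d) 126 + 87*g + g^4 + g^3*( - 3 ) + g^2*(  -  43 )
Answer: a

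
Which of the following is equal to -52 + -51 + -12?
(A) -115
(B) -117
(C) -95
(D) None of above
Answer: A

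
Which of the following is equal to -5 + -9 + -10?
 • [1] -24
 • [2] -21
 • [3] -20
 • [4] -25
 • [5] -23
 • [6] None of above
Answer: 1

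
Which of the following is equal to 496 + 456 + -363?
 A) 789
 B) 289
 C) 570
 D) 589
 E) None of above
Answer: D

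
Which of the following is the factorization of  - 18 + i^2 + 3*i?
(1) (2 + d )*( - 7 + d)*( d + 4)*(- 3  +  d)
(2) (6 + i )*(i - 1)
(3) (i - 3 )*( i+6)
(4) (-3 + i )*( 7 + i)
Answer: 3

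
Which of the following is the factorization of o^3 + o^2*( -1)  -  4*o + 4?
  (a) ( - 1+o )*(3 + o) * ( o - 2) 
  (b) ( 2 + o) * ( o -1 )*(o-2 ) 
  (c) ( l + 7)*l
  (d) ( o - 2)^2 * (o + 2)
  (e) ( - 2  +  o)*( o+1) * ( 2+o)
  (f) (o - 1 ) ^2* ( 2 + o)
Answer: b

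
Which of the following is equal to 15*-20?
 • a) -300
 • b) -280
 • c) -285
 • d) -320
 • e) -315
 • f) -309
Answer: a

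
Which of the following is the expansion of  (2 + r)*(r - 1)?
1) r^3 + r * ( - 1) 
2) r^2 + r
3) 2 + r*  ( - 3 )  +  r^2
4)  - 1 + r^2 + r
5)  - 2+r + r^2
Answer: 5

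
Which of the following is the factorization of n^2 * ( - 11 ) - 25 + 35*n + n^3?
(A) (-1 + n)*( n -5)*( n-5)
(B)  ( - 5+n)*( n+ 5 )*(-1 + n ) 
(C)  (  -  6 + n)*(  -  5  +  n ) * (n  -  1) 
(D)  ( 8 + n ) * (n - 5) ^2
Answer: A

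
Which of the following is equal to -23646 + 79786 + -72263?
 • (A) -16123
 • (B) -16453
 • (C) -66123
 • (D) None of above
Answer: A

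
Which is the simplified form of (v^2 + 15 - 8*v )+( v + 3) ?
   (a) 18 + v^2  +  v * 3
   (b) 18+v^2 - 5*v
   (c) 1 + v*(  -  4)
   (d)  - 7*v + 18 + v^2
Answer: d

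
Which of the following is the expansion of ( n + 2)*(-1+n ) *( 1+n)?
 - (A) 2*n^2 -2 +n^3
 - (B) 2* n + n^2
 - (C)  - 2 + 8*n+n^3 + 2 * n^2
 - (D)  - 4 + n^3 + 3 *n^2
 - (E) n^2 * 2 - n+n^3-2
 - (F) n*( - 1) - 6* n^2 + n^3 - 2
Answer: E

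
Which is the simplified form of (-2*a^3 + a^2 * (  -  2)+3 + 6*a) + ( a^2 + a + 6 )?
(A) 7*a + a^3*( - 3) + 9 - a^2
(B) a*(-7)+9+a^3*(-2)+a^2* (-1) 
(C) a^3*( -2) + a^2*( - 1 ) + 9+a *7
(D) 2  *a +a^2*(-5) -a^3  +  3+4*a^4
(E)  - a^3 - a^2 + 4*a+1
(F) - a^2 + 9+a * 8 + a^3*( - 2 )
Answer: C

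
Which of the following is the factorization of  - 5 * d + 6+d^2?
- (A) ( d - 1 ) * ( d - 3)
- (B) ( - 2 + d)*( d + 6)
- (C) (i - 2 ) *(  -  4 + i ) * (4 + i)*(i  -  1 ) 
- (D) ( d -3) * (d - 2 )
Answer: D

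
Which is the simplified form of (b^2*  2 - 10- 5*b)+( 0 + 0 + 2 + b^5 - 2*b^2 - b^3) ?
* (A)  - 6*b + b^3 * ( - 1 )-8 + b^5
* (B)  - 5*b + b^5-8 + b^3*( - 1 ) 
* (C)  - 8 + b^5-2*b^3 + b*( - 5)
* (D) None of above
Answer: B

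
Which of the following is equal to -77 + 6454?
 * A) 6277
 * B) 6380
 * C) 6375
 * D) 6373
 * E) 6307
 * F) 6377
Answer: F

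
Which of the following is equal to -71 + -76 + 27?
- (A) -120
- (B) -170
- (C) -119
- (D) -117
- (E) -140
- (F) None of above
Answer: A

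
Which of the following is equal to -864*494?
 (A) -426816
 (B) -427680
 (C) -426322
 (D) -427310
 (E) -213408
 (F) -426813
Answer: A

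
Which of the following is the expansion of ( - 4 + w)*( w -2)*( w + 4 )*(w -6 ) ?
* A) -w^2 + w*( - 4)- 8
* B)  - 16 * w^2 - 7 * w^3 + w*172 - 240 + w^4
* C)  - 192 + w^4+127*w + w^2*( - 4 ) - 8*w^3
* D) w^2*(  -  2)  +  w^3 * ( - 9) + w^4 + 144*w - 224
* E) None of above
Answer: E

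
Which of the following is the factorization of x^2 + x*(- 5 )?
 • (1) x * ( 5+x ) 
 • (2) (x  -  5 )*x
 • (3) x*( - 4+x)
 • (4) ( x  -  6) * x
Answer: 2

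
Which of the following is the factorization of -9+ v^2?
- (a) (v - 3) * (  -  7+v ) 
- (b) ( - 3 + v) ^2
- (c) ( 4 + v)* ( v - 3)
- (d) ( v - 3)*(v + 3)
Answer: d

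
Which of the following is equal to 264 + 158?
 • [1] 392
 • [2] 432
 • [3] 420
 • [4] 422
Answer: 4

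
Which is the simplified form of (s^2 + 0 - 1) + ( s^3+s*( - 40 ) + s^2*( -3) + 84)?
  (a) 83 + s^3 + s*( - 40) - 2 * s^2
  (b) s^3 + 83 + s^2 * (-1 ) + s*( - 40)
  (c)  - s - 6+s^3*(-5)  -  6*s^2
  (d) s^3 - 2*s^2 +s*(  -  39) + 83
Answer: a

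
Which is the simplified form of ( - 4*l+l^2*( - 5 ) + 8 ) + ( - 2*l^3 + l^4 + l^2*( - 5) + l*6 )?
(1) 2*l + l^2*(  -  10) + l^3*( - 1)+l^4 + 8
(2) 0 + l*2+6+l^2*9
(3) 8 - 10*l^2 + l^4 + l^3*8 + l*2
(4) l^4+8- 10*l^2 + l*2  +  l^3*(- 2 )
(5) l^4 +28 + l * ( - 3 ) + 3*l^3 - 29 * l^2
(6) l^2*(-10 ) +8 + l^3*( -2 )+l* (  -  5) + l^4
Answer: 4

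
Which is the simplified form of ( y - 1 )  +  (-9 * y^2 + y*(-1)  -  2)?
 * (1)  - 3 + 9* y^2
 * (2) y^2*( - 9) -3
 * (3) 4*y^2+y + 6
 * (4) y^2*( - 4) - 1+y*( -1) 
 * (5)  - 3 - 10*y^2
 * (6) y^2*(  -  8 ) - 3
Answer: 2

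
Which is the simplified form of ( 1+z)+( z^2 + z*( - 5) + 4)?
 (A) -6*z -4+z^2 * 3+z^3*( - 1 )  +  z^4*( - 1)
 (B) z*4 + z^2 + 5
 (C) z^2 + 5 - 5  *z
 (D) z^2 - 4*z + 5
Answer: D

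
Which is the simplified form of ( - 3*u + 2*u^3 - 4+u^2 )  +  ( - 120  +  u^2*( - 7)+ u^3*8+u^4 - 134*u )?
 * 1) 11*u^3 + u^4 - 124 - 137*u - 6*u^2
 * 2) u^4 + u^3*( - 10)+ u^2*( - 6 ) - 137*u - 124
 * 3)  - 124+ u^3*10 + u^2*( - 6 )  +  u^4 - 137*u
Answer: 3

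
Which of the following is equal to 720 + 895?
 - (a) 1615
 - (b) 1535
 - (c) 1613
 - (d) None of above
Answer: a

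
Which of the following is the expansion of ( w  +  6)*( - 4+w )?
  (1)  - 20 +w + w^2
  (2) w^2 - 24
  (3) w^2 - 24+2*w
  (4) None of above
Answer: 3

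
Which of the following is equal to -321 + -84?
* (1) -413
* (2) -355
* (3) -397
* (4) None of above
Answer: 4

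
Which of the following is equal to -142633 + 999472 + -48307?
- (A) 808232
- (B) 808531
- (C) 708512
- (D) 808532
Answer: D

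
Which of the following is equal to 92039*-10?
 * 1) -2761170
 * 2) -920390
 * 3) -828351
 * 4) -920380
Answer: 2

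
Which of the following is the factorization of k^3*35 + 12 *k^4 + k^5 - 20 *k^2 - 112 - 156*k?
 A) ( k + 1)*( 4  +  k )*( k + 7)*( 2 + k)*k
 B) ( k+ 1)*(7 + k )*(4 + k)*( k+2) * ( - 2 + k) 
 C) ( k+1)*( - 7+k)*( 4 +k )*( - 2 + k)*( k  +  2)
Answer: B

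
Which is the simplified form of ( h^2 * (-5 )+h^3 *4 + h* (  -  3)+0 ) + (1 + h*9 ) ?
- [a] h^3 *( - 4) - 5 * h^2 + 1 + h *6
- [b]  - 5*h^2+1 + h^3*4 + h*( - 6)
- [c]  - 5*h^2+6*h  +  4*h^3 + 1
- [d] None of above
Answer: c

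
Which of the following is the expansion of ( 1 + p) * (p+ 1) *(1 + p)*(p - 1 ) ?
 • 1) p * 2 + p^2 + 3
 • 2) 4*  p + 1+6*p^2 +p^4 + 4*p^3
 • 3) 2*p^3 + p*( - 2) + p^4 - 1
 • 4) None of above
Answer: 3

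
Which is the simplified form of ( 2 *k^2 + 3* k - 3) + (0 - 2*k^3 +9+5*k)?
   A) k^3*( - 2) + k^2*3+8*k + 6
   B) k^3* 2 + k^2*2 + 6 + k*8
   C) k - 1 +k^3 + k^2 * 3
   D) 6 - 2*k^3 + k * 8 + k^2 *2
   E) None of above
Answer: D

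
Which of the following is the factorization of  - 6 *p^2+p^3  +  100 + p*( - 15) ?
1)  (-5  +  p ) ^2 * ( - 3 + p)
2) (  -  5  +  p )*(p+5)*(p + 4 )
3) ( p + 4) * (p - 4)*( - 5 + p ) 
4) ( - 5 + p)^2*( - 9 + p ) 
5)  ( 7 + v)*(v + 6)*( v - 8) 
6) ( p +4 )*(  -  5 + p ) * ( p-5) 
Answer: 6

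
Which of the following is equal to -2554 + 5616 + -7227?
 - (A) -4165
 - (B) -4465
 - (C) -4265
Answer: A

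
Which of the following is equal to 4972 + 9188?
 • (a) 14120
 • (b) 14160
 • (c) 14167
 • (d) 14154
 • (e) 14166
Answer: b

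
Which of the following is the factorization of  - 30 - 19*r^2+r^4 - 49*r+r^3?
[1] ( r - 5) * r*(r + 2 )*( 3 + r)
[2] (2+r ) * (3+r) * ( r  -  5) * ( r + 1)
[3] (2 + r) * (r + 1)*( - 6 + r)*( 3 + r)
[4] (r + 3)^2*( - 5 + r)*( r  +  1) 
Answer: 2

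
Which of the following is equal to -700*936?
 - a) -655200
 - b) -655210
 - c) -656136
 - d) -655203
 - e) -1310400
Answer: a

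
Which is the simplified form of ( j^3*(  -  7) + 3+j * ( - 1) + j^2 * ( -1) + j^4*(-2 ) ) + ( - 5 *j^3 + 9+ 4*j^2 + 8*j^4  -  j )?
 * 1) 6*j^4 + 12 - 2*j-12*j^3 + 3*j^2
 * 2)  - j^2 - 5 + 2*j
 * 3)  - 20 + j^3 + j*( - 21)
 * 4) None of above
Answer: 1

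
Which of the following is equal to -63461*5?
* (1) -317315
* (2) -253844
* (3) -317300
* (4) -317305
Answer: 4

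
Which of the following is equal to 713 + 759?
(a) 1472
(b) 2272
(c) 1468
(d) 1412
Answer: a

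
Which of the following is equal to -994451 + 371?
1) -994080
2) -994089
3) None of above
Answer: 1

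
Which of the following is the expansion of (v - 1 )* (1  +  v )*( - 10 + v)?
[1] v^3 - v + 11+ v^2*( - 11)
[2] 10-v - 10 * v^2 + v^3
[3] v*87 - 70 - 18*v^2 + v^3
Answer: 2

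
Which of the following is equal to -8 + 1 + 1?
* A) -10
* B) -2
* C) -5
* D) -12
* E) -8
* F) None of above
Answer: F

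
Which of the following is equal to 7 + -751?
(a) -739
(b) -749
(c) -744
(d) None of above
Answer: c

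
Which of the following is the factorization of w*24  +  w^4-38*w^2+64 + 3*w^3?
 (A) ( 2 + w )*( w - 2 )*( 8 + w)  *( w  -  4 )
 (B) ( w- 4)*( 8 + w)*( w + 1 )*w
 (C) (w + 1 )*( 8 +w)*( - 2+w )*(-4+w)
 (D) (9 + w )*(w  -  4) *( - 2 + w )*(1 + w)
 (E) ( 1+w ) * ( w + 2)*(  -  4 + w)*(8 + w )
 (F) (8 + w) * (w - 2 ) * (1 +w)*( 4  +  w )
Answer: C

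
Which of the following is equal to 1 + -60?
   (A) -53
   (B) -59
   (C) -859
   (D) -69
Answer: B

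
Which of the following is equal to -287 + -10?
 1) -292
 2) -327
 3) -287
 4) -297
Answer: 4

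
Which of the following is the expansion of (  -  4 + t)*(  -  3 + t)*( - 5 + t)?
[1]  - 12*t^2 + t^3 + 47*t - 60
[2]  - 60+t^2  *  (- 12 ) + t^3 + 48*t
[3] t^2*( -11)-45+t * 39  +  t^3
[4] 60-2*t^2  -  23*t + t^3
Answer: 1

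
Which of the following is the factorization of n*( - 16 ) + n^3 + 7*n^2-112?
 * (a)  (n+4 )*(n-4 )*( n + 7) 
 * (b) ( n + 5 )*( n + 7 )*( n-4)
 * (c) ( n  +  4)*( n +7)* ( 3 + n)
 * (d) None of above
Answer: a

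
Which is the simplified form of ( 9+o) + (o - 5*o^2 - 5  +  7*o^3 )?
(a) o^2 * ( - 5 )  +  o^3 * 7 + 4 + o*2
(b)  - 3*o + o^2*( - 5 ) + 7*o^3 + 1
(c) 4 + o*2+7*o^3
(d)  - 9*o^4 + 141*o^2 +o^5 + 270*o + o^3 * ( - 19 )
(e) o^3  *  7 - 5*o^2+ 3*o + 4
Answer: a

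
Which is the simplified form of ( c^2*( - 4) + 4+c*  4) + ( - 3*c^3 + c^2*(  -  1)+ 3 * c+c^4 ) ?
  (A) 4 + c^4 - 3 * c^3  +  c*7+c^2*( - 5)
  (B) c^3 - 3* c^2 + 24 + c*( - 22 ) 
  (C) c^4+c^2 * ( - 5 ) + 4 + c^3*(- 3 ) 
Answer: A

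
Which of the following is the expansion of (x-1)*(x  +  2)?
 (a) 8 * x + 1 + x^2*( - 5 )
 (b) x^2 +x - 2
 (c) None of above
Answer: b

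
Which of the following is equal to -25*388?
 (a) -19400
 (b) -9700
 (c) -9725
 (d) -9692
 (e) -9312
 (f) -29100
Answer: b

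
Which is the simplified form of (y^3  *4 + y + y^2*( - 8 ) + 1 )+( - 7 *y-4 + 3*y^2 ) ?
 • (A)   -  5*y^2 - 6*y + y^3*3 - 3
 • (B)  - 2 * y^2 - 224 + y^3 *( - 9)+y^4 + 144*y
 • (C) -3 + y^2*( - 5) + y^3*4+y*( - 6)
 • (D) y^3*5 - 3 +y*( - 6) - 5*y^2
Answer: C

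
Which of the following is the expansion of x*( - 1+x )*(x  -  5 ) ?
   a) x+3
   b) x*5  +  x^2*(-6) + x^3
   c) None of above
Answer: b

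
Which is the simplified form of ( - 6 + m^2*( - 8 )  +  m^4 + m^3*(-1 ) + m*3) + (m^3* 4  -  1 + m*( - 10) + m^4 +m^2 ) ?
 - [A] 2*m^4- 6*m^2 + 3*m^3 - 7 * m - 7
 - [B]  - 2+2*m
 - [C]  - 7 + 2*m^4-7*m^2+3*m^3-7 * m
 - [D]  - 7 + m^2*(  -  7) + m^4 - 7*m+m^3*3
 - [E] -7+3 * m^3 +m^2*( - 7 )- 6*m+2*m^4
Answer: C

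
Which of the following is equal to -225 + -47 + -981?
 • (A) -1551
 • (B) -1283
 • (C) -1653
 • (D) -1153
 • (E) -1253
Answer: E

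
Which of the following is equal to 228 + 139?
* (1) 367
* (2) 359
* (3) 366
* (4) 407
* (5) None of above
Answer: 1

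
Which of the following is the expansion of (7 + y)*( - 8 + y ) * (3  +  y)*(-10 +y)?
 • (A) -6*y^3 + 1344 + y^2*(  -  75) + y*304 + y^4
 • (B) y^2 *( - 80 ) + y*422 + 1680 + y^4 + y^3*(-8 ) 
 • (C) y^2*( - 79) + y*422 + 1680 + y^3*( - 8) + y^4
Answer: C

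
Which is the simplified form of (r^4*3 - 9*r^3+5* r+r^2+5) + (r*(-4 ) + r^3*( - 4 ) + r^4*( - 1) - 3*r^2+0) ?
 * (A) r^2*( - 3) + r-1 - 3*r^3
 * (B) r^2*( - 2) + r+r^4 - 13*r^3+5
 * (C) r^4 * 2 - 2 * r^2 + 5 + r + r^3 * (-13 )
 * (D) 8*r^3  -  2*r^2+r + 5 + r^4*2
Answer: C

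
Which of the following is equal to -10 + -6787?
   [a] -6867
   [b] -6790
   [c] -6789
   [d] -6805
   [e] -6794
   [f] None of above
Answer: f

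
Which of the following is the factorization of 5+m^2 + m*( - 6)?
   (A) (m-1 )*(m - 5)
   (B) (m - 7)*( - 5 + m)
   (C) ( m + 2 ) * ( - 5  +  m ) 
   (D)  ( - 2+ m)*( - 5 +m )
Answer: A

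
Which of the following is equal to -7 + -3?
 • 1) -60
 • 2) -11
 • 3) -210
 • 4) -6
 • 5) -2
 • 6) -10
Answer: 6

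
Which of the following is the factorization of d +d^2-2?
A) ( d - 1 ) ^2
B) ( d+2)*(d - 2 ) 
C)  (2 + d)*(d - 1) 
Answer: C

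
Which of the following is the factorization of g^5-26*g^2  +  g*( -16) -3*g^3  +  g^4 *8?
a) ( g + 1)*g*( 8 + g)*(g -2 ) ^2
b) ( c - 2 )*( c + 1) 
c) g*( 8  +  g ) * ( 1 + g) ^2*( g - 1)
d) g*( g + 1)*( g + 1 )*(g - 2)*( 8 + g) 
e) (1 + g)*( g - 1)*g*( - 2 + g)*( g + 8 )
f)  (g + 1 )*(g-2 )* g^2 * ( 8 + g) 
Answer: d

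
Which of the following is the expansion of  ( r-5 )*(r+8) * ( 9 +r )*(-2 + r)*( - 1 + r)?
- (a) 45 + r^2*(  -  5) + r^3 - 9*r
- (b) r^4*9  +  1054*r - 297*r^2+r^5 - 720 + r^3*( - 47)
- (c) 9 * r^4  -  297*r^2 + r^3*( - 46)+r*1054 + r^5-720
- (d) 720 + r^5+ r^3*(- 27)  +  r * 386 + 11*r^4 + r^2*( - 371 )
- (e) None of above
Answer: b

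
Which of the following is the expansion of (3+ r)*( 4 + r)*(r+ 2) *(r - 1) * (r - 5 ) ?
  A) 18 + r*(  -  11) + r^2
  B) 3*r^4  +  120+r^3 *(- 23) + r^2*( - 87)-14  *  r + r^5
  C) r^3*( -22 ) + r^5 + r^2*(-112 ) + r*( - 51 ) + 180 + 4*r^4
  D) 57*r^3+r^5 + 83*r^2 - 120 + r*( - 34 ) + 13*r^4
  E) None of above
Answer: B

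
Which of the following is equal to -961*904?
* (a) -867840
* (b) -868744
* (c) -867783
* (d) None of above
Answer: b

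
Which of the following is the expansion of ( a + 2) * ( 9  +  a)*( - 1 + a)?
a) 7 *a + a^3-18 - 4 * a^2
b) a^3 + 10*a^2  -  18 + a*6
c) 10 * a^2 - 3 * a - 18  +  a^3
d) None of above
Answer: d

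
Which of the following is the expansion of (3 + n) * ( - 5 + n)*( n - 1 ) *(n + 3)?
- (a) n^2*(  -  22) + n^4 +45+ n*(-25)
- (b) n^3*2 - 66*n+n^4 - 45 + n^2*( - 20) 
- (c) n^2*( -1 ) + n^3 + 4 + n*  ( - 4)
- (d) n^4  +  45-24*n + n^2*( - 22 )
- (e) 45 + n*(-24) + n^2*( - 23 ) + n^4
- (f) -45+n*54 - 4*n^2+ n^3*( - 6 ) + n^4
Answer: d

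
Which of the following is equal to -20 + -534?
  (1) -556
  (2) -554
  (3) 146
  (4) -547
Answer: 2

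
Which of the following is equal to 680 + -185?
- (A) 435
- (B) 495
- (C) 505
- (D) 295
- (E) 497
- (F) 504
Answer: B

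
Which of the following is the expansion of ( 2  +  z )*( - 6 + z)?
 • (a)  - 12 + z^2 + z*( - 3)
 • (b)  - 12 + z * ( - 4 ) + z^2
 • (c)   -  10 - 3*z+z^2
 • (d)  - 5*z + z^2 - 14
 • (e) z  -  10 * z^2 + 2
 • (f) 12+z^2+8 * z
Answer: b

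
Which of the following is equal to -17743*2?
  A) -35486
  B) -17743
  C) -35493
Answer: A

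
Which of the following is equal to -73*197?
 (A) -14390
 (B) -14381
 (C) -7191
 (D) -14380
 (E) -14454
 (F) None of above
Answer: B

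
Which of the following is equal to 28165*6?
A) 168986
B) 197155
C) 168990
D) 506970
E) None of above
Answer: C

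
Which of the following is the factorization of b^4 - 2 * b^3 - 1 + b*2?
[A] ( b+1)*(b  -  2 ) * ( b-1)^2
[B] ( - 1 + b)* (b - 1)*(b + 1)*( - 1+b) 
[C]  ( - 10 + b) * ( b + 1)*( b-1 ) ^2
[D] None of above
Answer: B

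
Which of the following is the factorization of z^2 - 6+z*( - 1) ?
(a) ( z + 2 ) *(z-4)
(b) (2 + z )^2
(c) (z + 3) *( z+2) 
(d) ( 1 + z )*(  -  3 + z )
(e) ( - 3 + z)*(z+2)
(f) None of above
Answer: e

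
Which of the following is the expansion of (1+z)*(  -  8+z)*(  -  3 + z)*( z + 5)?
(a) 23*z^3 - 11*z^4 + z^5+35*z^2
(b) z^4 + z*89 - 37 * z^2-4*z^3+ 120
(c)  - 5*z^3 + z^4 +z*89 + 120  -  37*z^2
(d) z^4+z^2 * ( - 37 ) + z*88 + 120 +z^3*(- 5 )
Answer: c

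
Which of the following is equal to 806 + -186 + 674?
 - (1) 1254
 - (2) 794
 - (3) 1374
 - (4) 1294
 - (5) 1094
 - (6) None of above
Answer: 4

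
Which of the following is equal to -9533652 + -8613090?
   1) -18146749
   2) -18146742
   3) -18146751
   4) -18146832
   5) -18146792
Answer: 2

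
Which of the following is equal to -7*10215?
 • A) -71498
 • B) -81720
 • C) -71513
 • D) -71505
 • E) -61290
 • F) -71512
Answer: D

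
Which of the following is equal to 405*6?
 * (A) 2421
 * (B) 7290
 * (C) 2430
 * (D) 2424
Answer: C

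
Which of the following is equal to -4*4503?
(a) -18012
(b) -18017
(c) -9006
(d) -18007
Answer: a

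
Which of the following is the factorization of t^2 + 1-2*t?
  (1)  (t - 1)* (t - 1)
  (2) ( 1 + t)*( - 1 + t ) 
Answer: 1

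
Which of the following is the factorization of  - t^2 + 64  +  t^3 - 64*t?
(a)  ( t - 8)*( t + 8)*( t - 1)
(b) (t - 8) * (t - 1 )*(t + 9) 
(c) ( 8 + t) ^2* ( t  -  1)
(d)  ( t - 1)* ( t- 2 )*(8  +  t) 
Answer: a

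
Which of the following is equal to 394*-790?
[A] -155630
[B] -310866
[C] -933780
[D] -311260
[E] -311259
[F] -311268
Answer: D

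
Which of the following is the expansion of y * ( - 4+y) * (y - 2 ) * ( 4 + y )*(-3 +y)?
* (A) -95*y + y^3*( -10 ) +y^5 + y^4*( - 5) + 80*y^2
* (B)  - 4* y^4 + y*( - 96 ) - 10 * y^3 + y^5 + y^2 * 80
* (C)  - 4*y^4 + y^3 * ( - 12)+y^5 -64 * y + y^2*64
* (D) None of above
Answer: D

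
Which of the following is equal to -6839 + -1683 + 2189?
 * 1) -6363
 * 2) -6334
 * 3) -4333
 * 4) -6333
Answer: 4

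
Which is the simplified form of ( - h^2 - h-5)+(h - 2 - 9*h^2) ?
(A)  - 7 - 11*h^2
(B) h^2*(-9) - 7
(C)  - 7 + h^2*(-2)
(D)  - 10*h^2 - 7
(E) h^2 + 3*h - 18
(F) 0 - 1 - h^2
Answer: D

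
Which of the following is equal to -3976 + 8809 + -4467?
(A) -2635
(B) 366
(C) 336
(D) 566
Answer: B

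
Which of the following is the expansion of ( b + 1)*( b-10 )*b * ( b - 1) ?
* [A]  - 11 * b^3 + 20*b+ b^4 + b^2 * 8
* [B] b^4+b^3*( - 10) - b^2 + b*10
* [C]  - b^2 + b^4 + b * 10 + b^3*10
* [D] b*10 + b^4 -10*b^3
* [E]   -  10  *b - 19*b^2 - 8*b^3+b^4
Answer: B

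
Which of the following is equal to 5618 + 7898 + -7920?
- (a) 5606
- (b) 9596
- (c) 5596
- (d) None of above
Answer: c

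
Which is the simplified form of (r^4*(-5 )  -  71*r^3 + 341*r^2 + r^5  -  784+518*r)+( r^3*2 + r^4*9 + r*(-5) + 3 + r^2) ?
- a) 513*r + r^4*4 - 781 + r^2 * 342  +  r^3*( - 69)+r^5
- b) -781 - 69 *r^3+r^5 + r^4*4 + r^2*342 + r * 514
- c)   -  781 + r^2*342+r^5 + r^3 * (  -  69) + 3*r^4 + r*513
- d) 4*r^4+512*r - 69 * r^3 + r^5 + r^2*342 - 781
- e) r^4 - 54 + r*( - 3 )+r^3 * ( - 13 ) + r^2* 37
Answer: a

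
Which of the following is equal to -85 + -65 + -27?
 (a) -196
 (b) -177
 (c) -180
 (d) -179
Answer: b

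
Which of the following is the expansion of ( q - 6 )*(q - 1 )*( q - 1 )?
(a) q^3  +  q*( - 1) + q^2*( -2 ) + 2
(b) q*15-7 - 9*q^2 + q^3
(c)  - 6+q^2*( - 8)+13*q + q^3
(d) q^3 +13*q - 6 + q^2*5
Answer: c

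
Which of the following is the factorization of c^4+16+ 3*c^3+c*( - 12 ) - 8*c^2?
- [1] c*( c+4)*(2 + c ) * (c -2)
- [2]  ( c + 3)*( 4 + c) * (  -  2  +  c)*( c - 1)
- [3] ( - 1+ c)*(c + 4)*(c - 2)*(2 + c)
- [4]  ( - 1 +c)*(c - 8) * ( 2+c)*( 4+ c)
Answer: 3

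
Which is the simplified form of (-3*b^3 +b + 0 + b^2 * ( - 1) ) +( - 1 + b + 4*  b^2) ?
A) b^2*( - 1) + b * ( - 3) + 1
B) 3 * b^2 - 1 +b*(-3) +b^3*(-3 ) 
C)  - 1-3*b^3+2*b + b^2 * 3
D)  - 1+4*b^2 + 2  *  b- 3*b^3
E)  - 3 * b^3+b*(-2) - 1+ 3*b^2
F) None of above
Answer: C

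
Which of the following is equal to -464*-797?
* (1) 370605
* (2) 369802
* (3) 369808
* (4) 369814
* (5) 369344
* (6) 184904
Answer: 3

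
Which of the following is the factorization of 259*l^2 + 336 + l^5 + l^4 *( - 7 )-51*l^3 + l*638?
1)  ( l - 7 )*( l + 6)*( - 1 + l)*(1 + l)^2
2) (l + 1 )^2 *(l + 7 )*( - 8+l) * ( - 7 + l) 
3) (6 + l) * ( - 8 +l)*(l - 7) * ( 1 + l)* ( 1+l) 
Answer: 3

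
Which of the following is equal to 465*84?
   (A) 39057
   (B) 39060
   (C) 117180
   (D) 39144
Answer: B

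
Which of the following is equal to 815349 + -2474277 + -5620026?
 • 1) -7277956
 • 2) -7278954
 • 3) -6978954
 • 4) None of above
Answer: 2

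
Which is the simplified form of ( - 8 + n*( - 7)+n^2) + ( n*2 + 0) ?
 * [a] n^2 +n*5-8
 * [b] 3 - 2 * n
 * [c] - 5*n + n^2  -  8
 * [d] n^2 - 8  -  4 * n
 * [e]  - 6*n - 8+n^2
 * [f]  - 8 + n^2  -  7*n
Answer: c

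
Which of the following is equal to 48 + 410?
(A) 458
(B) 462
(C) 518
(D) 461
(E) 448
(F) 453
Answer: A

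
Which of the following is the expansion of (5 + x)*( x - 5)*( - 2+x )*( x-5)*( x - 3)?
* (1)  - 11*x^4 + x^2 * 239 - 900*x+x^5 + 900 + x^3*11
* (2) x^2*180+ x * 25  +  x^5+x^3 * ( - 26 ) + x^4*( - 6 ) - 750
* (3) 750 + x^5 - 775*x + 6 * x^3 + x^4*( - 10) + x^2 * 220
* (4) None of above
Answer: 3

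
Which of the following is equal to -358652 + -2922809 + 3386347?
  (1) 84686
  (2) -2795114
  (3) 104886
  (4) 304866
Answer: 3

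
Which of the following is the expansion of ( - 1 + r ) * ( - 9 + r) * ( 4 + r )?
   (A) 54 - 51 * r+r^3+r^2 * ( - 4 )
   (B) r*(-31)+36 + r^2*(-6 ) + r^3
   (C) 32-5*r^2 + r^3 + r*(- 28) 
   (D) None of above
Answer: B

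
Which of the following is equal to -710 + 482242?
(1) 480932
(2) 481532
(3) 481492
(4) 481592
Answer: 2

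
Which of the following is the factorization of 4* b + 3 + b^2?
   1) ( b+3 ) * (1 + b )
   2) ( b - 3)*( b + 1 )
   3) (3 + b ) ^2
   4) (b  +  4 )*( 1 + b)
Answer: 1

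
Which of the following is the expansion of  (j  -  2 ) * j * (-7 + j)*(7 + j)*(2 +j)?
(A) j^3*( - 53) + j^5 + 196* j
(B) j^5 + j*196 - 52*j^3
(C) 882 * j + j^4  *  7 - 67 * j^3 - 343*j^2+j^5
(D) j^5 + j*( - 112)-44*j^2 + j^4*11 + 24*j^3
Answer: A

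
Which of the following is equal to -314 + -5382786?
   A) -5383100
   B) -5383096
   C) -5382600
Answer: A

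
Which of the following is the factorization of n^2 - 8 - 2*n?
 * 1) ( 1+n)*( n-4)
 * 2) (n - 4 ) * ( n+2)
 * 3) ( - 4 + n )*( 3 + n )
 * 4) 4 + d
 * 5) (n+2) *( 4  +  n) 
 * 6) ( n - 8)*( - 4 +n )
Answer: 2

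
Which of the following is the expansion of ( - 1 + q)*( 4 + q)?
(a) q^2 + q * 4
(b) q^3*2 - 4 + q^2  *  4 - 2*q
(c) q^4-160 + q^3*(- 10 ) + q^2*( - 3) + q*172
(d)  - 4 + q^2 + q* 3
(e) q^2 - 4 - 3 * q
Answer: d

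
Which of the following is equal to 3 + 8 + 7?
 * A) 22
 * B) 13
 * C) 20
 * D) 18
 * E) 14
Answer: D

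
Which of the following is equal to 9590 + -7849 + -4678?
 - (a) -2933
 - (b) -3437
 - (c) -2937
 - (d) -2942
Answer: c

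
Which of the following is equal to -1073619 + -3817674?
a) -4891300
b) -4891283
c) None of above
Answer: c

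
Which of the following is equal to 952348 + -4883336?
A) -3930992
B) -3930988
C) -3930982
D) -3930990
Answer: B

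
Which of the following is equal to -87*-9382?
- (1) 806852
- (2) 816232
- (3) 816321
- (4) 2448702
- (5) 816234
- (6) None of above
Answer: 5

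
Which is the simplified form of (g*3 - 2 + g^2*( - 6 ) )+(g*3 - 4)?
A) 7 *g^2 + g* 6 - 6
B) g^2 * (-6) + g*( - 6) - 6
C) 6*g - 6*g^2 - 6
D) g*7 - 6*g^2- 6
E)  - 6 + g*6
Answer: C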